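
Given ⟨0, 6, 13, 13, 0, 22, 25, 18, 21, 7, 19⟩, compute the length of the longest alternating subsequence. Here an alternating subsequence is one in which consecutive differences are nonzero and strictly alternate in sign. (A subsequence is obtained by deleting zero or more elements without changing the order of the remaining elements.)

A longest alternating subsequence is 0, 6, 0, 22, 18, 21, 7, 19 (positions 1,2,5,6,8,9,10,11); its 7 consecutive differences strictly alternate in sign, and length 8 is optimal.

8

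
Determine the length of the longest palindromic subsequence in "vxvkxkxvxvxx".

One longest palindromic subsequence is vxvxkxvxv (positions 1,2,3,5,6,7,8,9,10); it reads the same forward and backward, and the interval DP gives dp[1][12] = 9.

9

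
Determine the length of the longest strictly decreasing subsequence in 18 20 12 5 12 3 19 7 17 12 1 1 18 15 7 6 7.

One longest decreasing subsequence is 20, 19, 17, 12, 7, 6 (positions 2,7,9,10,15,16), of length 6; no longer one exists.

6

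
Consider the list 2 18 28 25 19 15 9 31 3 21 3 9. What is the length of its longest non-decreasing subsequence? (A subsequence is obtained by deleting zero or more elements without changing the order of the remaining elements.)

4

Scanning left to right, the best length ending at each element is: 2→1, 18→2, 28→3, 25→3, 19→3, 15→2, 9→2, 31→4, 3→2, 21→4, 3→3, 9→4.
So the longest non-decreasing subsequence has length 4, e.g. 2, 18, 28, 31.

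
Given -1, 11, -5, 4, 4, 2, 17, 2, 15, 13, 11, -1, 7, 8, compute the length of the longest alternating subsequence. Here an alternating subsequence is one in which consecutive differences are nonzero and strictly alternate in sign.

10

A longest alternating subsequence is -1, 11, -5, 4, 2, 17, 2, 15, -1, 7 (positions 1,2,3,4,6,7,8,9,12,13); its 9 consecutive differences strictly alternate in sign, and length 10 is optimal.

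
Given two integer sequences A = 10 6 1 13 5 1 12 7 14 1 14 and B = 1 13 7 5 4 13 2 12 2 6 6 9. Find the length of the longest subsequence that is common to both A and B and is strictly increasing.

For each value that appears in both, track the longest common increasing run ending there.
The best achievable length is 3; one witness is 1, 5, 12 (A-positions 3,5,7, B-positions 1,4,8).

3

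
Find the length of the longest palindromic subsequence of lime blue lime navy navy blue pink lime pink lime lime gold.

7

One longest palindromic subsequence is lime lime pink lime pink lime lime (positions 1,3,7,8,9,10,11); it reads the same forward and backward, and the interval DP gives dp[1][12] = 7.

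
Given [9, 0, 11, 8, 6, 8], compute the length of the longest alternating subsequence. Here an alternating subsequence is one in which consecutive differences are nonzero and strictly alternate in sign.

Track the best alternating length ending on an up-step vs a down-step at each position: up/down = 1/1, 1/2, 3/1, 3/4, 3/4, 5/4.
The maximum over both is 5; one such subsequence is 9, 0, 11, 6, 8.

5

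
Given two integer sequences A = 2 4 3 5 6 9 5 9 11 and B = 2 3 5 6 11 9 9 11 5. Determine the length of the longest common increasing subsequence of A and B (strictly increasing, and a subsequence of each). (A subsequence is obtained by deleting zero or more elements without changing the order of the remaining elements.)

6

For each value that appears in both, track the longest common increasing run ending there.
The best achievable length is 6; one witness is 2, 3, 5, 6, 9, 11 (A-positions 1,3,4,5,6,9, B-positions 1,2,3,4,6,8).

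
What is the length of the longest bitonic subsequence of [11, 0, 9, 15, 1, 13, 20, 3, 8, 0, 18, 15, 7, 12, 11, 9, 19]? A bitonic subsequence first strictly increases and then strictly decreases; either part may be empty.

9

Let inc[i] be the LIS ending at i and dec[i] the longest strictly decreasing subsequence starting at i. inc = [1, 1, 2, 3, 2, 3, 4, 3, 4, 1, 5, 5, 4, 5, 5, 5, 6], dec = [4, 1, 3, 5, 2, 4, 6, 2, 2, 1, 5, 4, 1, 3, 2, 1, 1].
max_i inc[i]+dec[i]−1 = 9, with one witness 0, 9, 15, 20, 18, 15, 12, 11, 9.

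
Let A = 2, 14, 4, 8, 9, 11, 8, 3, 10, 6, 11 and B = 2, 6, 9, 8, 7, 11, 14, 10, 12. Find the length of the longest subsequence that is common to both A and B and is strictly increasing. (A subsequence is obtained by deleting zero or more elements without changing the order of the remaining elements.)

A longest common strictly increasing subsequence is 2, 9, 11 (length 3); it appears in order in both A and B, and no longer such subsequence exists.

3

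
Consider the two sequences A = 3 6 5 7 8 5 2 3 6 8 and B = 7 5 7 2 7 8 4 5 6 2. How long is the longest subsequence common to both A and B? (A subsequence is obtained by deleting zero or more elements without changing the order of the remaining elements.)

5

A longest common subsequence is 5, 7, 8, 5, 2 (length 5); the LCS DP confirms no longer common subsequence exists.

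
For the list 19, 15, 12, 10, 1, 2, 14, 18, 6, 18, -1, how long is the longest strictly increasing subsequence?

4

Let dp[i] be the longest increasing subsequence ending at position i. Then dp = [1, 1, 1, 1, 1, 2, 3, 4, 3, 4, 1].
The maximum is 4; one witness is 1, 2, 14, 18 at positions 5,6,7,8.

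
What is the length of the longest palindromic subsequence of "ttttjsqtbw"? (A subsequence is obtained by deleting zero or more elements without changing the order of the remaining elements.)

5

One longest palindromic subsequence is ttttt (positions 1,2,3,4,8); it reads the same forward and backward, and the interval DP gives dp[1][10] = 5.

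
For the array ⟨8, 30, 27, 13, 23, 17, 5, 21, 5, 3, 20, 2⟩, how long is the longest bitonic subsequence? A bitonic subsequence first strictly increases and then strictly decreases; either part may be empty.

One longest bitonic subsequence is 8, 30, 27, 23, 21, 5, 3, 2 (positions 1,2,3,5,8,9,10,12): it rises to 30 then falls. Length 8 is optimal.

8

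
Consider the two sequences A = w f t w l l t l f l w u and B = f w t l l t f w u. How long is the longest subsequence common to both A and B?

Backtracking the LCS table gives one alignment: w (A1,B2) → t (A3,B3) → l (A5,B4) → l (A6,B5) → t (A7,B6) → f (A9,B7) → w (A11,B8) → u (A12,B9).
So the longest common subsequence has length 8.

8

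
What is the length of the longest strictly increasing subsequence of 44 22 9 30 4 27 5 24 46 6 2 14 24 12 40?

Let dp[i] be the longest increasing subsequence ending at position i. Then dp = [1, 1, 1, 2, 1, 2, 2, 3, 4, 3, 1, 4, 5, 4, 6].
The maximum is 6; one witness is 4, 5, 6, 14, 24, 40 at positions 5,7,10,12,13,15.

6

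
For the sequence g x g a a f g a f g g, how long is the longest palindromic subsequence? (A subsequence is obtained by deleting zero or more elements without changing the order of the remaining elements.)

One longest palindromic subsequence is ggfafgg (positions 1,3,6,8,9,10,11); it reads the same forward and backward, and the interval DP gives dp[1][11] = 7.

7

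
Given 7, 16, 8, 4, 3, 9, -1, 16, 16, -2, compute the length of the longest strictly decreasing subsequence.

One longest decreasing subsequence is 16, 8, 4, 3, -1, -2 (positions 2,3,4,5,7,10), of length 6; no longer one exists.

6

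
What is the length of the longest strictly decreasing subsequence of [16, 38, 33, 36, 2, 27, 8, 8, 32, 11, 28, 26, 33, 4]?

Let dp[i] be the longest decreasing subsequence ending at position i. Then dp = [1, 1, 2, 2, 3, 3, 4, 4, 3, 4, 4, 5, 3, 6].
The maximum is 6; one witness is 38, 33, 32, 28, 26, 4 at positions 2,3,9,11,12,14.

6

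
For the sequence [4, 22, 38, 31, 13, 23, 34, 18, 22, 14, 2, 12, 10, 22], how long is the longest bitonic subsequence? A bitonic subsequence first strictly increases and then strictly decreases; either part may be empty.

9

Let inc[i] be the LIS ending at i and dec[i] the longest strictly decreasing subsequence starting at i. inc = [1, 2, 3, 3, 2, 3, 4, 3, 4, 3, 1, 2, 2, 4], dec = [2, 5, 7, 6, 3, 5, 5, 4, 4, 3, 1, 2, 1, 1].
max_i inc[i]+dec[i]−1 = 9, with one witness 4, 22, 38, 31, 23, 22, 14, 12, 10.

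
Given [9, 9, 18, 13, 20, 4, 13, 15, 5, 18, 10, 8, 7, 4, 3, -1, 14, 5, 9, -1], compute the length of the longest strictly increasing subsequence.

Scanning left to right, the best length ending at each element is: 9→1, 9→1, 18→2, 13→2, 20→3, 4→1, 13→2, 15→3, 5→2, 18→4, 10→3, 8→3, 7→3, 4→1, 3→1, -1→1, 14→4, 5→2, 9→4, -1→1.
So the longest increasing subsequence has length 4, e.g. 9, 13, 15, 18.

4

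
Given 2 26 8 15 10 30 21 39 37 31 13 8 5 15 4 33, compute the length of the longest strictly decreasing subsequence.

Scanning left to right, the best length ending at each element is: 2→1, 26→1, 8→2, 15→2, 10→3, 30→1, 21→2, 39→1, 37→2, 31→3, 13→4, 8→5, 5→6, 15→4, 4→7, 33→3.
So the longest decreasing subsequence has length 7, e.g. 39, 37, 31, 13, 8, 5, 4.

7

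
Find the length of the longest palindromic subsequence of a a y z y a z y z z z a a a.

10

One longest palindromic subsequence is aaazzzzaaa (positions 1,2,6,7,9,10,11,12,13,14); it reads the same forward and backward, and the interval DP gives dp[1][14] = 10.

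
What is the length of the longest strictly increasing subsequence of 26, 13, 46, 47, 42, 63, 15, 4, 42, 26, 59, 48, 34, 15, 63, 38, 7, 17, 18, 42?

Scanning left to right, the best length ending at each element is: 26→1, 13→1, 46→2, 47→3, 42→2, 63→4, 15→2, 4→1, 42→3, 26→3, 59→4, 48→4, 34→4, 15→2, 63→5, 38→5, 7→2, 17→3, 18→4, 42→6.
So the longest increasing subsequence has length 6, e.g. 13, 15, 26, 34, 38, 42.

6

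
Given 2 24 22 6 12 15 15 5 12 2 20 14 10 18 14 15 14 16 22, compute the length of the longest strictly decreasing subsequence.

Scanning left to right, the best length ending at each element is: 2→1, 24→1, 22→2, 6→3, 12→3, 15→3, 15→3, 5→4, 12→4, 2→5, 20→3, 14→4, 10→5, 18→4, 14→5, 15→5, 14→6, 16→5, 22→2.
So the longest decreasing subsequence has length 6, e.g. 24, 22, 20, 18, 15, 14.

6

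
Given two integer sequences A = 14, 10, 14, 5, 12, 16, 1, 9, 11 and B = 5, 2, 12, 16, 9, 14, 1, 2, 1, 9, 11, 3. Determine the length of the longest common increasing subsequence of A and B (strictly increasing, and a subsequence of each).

A longest common strictly increasing subsequence is 5, 12, 16 (length 3); it appears in order in both A and B, and no longer such subsequence exists.

3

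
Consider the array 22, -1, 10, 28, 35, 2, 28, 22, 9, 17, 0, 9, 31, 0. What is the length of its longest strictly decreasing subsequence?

6

Scanning left to right, the best length ending at each element is: 22→1, -1→2, 10→2, 28→1, 35→1, 2→3, 28→2, 22→3, 9→4, 17→4, 0→5, 9→5, 31→2, 0→6.
So the longest decreasing subsequence has length 6, e.g. 35, 28, 22, 17, 9, 0.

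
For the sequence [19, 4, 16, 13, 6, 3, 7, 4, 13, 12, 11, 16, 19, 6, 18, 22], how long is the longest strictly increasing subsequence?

7

Let dp[i] be the longest increasing subsequence ending at position i. Then dp = [1, 1, 2, 2, 2, 1, 3, 2, 4, 4, 4, 5, 6, 3, 6, 7].
The maximum is 7; one witness is 4, 6, 7, 13, 16, 19, 22 at positions 2,5,7,9,12,13,16.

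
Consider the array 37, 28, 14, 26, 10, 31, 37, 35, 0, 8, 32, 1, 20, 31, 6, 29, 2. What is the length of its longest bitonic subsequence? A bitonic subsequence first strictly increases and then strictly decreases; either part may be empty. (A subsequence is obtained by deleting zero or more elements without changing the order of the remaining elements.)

9

One longest bitonic subsequence is 14, 26, 31, 37, 35, 32, 31, 29, 2 (positions 3,4,6,7,8,11,14,16,17): it rises to 37 then falls. Length 9 is optimal.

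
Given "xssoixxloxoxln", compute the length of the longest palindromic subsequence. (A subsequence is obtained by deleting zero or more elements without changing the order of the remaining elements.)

One longest palindromic subsequence is xoxoxox (positions 1,4,6,9,10,11,12); it reads the same forward and backward, and the interval DP gives dp[1][14] = 7.

7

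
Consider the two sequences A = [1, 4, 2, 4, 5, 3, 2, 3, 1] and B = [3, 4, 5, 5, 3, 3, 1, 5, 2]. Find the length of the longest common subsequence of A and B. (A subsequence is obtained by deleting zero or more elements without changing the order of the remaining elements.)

A longest common subsequence is 4, 5, 3, 3, 1 (length 5); the LCS DP confirms no longer common subsequence exists.

5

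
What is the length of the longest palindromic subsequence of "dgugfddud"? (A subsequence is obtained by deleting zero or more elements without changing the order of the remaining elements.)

6

One longest palindromic subsequence is duddud (positions 1,3,6,7,8,9); it reads the same forward and backward, and the interval DP gives dp[1][9] = 6.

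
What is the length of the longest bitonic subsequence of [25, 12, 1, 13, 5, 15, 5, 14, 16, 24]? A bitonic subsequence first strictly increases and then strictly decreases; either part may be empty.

5

One longest bitonic subsequence is 12, 13, 15, 16, 24 (positions 2,4,6,9,10): it rises to 24 then falls. Length 5 is optimal.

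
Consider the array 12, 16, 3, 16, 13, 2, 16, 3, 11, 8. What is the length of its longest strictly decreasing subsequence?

Let dp[i] be the longest decreasing subsequence ending at position i. Then dp = [1, 1, 2, 1, 2, 3, 1, 3, 3, 4].
The maximum is 4; one witness is 16, 13, 11, 8 at positions 2,5,9,10.

4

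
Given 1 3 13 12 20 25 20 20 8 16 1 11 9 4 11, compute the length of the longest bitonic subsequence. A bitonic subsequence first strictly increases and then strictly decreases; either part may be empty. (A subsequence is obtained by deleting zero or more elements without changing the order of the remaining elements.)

10

One longest bitonic subsequence is 1, 3, 13, 20, 25, 20, 16, 11, 9, 4 (positions 1,2,3,5,6,8,10,12,13,14): it rises to 25 then falls. Length 10 is optimal.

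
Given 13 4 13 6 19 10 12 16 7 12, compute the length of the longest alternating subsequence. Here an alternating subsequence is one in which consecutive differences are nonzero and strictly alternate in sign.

9

A longest alternating subsequence is 13, 4, 13, 6, 19, 10, 12, 7, 12 (positions 1,2,3,4,5,6,7,9,10); its 8 consecutive differences strictly alternate in sign, and length 9 is optimal.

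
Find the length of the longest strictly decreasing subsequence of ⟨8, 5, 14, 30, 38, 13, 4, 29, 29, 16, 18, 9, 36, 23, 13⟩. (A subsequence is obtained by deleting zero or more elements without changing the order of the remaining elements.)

4

Let dp[i] be the longest decreasing subsequence ending at position i. Then dp = [1, 2, 1, 1, 1, 2, 3, 2, 2, 3, 3, 4, 2, 3, 4].
The maximum is 4; one witness is 30, 29, 16, 9 at positions 4,8,10,12.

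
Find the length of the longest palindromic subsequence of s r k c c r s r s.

One longest palindromic subsequence is srccrs (positions 1,2,4,5,8,9); it reads the same forward and backward, and the interval DP gives dp[1][9] = 6.

6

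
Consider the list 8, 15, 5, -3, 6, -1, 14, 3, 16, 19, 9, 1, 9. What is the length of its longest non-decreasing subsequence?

One longest non-decreasing subsequence is 5, 6, 14, 16, 19 (positions 3,5,7,9,10), of length 5; no longer one exists.

5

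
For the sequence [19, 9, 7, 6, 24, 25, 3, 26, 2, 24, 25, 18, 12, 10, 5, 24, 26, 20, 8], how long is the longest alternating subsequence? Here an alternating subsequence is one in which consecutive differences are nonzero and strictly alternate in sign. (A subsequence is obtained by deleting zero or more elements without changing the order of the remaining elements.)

10

A longest alternating subsequence is 19, 9, 24, 3, 26, 2, 24, 18, 24, 20 (positions 1,2,5,7,8,9,10,12,16,18); its 9 consecutive differences strictly alternate in sign, and length 10 is optimal.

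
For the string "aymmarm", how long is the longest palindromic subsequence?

One longest palindromic subsequence is amma (positions 1,3,4,5); it reads the same forward and backward, and the interval DP gives dp[1][7] = 4.

4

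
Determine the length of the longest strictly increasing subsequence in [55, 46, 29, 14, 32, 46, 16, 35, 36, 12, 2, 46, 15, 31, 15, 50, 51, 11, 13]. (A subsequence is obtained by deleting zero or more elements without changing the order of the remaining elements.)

7

One longest increasing subsequence is 29, 32, 35, 36, 46, 50, 51 (positions 3,5,8,9,12,16,17), of length 7; no longer one exists.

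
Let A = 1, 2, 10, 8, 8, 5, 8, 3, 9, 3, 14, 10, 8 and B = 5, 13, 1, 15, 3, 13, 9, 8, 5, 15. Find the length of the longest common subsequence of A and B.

Backtracking the LCS table gives one alignment: 1 (A1,B3) → 3 (A8,B5) → 9 (A9,B7) → 8 (A13,B8).
So the longest common subsequence has length 4.

4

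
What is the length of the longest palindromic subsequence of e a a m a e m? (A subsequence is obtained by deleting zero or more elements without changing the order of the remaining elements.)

One longest palindromic subsequence is eamae (positions 1,2,4,5,6); it reads the same forward and backward, and the interval DP gives dp[1][7] = 5.

5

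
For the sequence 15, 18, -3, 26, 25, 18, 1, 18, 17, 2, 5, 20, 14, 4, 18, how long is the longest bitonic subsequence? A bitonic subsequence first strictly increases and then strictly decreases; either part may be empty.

Let inc[i] be the LIS ending at i and dec[i] the longest strictly decreasing subsequence starting at i. inc = [1, 2, 1, 3, 3, 2, 2, 3, 3, 3, 4, 5, 5, 4, 6], dec = [3, 4, 1, 6, 5, 4, 1, 4, 3, 1, 2, 3, 2, 1, 1].
max_i inc[i]+dec[i]−1 = 8, with one witness 15, 18, 26, 25, 18, 17, 14, 4.

8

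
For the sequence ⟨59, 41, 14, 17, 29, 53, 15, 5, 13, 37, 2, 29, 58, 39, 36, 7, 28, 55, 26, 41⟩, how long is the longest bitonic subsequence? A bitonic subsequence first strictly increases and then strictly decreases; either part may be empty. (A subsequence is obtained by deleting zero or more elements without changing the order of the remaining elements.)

9

One longest bitonic subsequence is 14, 17, 29, 53, 58, 39, 36, 28, 26 (positions 3,4,5,6,13,14,15,17,19): it rises to 58 then falls. Length 9 is optimal.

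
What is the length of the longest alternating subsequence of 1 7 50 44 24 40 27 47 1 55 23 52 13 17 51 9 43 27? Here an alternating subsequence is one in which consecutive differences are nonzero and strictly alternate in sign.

15

A longest alternating subsequence is 1, 50, 24, 40, 27, 47, 1, 55, 23, 52, 13, 17, 9, 43, 27 (positions 1,3,5,6,7,8,9,10,11,12,13,14,16,17,18); its 14 consecutive differences strictly alternate in sign, and length 15 is optimal.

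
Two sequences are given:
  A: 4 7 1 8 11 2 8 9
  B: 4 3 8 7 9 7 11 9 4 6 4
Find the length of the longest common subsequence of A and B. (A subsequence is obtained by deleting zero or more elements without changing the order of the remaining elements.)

4

Backtracking the LCS table gives one alignment: 4 (A1,B1) → 7 (A2,B6) → 11 (A5,B7) → 9 (A8,B8).
So the longest common subsequence has length 4.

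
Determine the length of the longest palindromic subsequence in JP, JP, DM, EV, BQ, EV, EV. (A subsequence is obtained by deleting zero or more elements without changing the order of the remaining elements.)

One longest palindromic subsequence is EV EV EV (positions 4,6,7); it reads the same forward and backward, and the interval DP gives dp[1][7] = 3.

3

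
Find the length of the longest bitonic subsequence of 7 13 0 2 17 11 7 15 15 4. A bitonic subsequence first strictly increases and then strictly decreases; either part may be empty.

6

One longest bitonic subsequence is 7, 13, 17, 11, 7, 4 (positions 1,2,5,6,7,10): it rises to 17 then falls. Length 6 is optimal.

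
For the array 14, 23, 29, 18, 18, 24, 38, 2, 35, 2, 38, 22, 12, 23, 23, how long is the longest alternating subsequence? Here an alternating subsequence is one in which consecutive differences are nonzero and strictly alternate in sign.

A longest alternating subsequence is 14, 23, 18, 24, 2, 35, 2, 38, 22, 23 (positions 1,2,4,6,8,9,10,11,12,14); its 9 consecutive differences strictly alternate in sign, and length 10 is optimal.

10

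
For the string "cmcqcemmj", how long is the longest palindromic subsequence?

5

One longest palindromic subsequence is mcqcm (positions 2,3,4,5,8); it reads the same forward and backward, and the interval DP gives dp[1][9] = 5.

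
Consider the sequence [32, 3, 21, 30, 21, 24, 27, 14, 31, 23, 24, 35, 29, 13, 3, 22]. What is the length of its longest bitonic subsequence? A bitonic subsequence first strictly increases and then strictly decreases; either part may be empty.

One longest bitonic subsequence is 3, 21, 24, 27, 31, 35, 29, 13, 3 (positions 2,3,6,7,9,12,13,14,15): it rises to 35 then falls. Length 9 is optimal.

9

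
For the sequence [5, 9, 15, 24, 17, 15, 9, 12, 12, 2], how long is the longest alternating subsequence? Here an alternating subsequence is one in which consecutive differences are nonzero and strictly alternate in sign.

5

A longest alternating subsequence is 5, 15, 9, 12, 2 (positions 1,3,7,8,10); its 4 consecutive differences strictly alternate in sign, and length 5 is optimal.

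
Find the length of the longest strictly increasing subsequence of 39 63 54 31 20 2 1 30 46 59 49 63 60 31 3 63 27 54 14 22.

6

Let dp[i] be the longest increasing subsequence ending at position i. Then dp = [1, 2, 2, 1, 1, 1, 1, 2, 3, 4, 4, 5, 5, 3, 2, 6, 3, 5, 3, 4].
The maximum is 6; one witness is 20, 30, 46, 59, 60, 63 at positions 5,8,9,10,13,16.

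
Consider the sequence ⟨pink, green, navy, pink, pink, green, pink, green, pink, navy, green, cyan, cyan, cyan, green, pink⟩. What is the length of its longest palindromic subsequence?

11

Using dp[i][j] = 2 + dp[i+1][j−1] if the ends match, else max(dp[i+1][j], dp[i][j−1]):
dp[1][16] = 11. A witness is pink green navy pink green pink green pink navy green pink at positions 1,2,3,4,6,7,8,9,10,15,16.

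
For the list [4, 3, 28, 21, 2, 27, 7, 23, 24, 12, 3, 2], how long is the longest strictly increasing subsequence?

4

One longest increasing subsequence is 4, 21, 23, 24 (positions 1,4,8,9), of length 4; no longer one exists.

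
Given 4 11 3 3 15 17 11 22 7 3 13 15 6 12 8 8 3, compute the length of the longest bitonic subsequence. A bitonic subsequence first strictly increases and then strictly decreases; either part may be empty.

One longest bitonic subsequence is 4, 11, 15, 17, 22, 15, 12, 8, 3 (positions 1,2,5,6,8,12,14,16,17): it rises to 22 then falls. Length 9 is optimal.

9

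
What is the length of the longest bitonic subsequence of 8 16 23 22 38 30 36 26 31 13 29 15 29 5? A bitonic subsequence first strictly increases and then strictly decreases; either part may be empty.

One longest bitonic subsequence is 8, 16, 23, 38, 36, 31, 29, 15, 5 (positions 1,2,3,5,7,9,11,12,14): it rises to 38 then falls. Length 9 is optimal.

9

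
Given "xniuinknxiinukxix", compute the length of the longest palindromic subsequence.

One longest palindromic subsequence is xiuinkniuix (positions 1,3,4,5,6,7,8,11,13,16,17); it reads the same forward and backward, and the interval DP gives dp[1][17] = 11.

11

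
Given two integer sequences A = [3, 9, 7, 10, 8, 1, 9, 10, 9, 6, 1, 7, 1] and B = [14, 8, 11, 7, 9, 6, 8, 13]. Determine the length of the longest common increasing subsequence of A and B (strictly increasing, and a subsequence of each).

A longest common strictly increasing subsequence is 8, 9 (length 2); it appears in order in both A and B, and no longer such subsequence exists.

2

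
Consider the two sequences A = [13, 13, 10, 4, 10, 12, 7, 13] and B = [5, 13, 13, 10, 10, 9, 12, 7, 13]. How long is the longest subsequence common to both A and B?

Backtracking the LCS table gives one alignment: 13 (A1,B2) → 13 (A2,B3) → 10 (A3,B4) → 10 (A5,B5) → 12 (A6,B7) → 7 (A7,B8) → 13 (A8,B9).
So the longest common subsequence has length 7.

7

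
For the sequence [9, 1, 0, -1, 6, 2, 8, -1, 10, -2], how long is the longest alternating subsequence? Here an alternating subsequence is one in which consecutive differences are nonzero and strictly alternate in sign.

8

A longest alternating subsequence is 9, 1, 6, 2, 8, -1, 10, -2 (positions 1,2,5,6,7,8,9,10); its 7 consecutive differences strictly alternate in sign, and length 8 is optimal.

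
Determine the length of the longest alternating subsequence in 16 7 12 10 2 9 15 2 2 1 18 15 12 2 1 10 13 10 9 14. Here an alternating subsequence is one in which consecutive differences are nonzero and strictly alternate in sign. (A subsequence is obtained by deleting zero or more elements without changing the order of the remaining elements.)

A longest alternating subsequence is 16, 7, 12, 2, 9, 2, 18, 12, 13, 10, 14 (positions 1,2,3,5,6,8,11,13,17,18,20); its 10 consecutive differences strictly alternate in sign, and length 11 is optimal.

11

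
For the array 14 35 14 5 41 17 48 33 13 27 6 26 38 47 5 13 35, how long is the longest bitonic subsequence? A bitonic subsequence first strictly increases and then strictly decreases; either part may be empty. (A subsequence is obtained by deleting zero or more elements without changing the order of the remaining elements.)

8

One longest bitonic subsequence is 14, 35, 41, 48, 33, 27, 26, 13 (positions 1,2,5,7,8,10,12,16): it rises to 48 then falls. Length 8 is optimal.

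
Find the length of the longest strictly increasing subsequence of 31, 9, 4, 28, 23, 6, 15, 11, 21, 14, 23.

One longest increasing subsequence is 4, 6, 15, 21, 23 (positions 3,6,7,9,11), of length 5; no longer one exists.

5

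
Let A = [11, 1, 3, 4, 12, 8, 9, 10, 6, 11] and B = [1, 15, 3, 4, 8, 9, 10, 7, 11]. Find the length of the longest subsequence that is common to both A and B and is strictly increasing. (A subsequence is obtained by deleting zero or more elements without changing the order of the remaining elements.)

7

For each value that appears in both, track the longest common increasing run ending there.
The best achievable length is 7; one witness is 1, 3, 4, 8, 9, 10, 11 (A-positions 2,3,4,6,7,8,10, B-positions 1,3,4,5,6,7,9).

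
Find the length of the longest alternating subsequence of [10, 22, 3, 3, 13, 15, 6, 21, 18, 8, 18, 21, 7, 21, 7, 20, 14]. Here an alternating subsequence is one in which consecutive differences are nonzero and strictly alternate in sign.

13

Track the best alternating length ending on an up-step vs a down-step at each position: up/down = 1/1, 2/1, 1/3, 1/3, 4/3, 4/3, 4/5, 6/3, 6/7, 6/7, 8/7, 8/3, 6/9, 10/3, 6/11, 12/11, 12/13.
The maximum over both is 13; one such subsequence is 10, 22, 3, 13, 6, 21, 8, 18, 7, 21, 7, 20, 14.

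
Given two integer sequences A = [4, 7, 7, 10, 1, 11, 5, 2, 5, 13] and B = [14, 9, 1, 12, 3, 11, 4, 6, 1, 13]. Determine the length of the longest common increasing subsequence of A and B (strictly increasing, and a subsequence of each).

3

For each value that appears in both, track the longest common increasing run ending there.
The best achievable length is 3; one witness is 1, 11, 13 (A-positions 5,6,10, B-positions 3,6,10).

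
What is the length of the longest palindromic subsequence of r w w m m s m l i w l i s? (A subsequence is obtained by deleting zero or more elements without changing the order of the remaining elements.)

5

Using dp[i][j] = 2 + dp[i+1][j−1] if the ends match, else max(dp[i+1][j], dp[i][j−1]):
dp[1][13] = 5. A witness is silis at positions 6,9,11,12,13.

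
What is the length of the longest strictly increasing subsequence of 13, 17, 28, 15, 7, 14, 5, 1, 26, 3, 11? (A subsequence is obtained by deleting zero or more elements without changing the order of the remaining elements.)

3

One longest increasing subsequence is 13, 17, 28 (positions 1,2,3), of length 3; no longer one exists.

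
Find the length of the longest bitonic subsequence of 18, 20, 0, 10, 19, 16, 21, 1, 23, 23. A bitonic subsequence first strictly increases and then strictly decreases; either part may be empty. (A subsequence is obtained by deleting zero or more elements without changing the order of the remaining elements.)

Let inc[i] be the LIS ending at i and dec[i] the longest strictly decreasing subsequence starting at i. inc = [1, 2, 1, 2, 3, 3, 4, 2, 5, 5], dec = [3, 4, 1, 2, 3, 2, 2, 1, 1, 1].
max_i inc[i]+dec[i]−1 = 5, with one witness 18, 20, 19, 16, 1.

5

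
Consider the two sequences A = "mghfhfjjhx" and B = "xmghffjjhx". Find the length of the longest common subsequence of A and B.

A longest common subsequence is mghffjjhx (length 9); the LCS DP confirms no longer common subsequence exists.

9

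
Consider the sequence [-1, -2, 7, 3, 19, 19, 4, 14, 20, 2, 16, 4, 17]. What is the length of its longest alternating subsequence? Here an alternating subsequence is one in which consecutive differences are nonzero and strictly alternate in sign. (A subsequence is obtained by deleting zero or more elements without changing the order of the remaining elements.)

11

Track the best alternating length ending on an up-step vs a down-step at each position: up/down = 1/1, 1/2, 3/1, 3/4, 5/1, 5/1, 5/6, 7/6, 7/1, 3/8, 9/8, 9/10, 11/8.
The maximum over both is 11; one such subsequence is -1, -2, 7, 3, 19, 4, 14, 2, 16, 4, 17.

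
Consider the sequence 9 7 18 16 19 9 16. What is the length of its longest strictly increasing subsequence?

3

Let dp[i] be the longest increasing subsequence ending at position i. Then dp = [1, 1, 2, 2, 3, 2, 3].
The maximum is 3; one witness is 9, 18, 19 at positions 1,3,5.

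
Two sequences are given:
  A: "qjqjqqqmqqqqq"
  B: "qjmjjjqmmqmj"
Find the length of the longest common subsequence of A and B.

6

A longest common subsequence is qjjqqm (length 6); the LCS DP confirms no longer common subsequence exists.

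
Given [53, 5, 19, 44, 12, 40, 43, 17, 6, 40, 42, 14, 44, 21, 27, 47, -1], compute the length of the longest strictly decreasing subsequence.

Scanning left to right, the best length ending at each element is: 53→1, 5→2, 19→2, 44→2, 12→3, 40→3, 43→3, 17→4, 6→5, 40→4, 42→4, 14→5, 44→2, 21→5, 27→5, 47→2, -1→6.
So the longest decreasing subsequence has length 6, e.g. 53, 44, 40, 17, 6, -1.

6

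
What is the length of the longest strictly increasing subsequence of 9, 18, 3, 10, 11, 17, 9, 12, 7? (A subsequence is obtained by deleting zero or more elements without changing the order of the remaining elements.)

4

Let dp[i] be the longest increasing subsequence ending at position i. Then dp = [1, 2, 1, 2, 3, 4, 2, 4, 2].
The maximum is 4; one witness is 9, 10, 11, 17 at positions 1,4,5,6.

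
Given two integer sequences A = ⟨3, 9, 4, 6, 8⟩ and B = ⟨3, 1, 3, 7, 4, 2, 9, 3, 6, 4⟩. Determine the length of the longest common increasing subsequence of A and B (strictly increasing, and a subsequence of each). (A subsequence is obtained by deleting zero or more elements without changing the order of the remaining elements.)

3

A longest common strictly increasing subsequence is 3, 4, 6 (length 3); it appears in order in both A and B, and no longer such subsequence exists.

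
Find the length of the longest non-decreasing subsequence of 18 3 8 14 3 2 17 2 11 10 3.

One longest non-decreasing subsequence is 3, 8, 14, 17 (positions 2,3,4,7), of length 4; no longer one exists.

4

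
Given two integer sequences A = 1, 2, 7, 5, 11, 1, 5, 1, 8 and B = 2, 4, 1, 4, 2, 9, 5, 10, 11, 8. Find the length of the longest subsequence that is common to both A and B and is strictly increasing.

4

For each value that appears in both, track the longest common increasing run ending there.
The best achievable length is 4; one witness is 1, 2, 5, 11 (A-positions 1,2,4,5, B-positions 3,5,7,9).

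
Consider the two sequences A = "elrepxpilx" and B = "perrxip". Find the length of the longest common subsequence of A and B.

Backtracking the LCS table gives one alignment: e (A1,B2) → r (A3,B4) → x (A6,B5) → p (A7,B7).
So the longest common subsequence has length 4.

4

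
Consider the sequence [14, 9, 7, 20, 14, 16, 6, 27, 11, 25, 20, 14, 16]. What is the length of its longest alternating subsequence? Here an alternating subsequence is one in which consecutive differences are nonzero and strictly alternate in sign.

11

Track the best alternating length ending on an up-step vs a down-step at each position: up/down = 1/1, 1/2, 1/2, 3/1, 3/4, 5/4, 1/6, 7/1, 7/8, 9/8, 9/10, 9/10, 11/10.
The maximum over both is 11; one such subsequence is 14, 9, 20, 14, 16, 6, 27, 11, 25, 14, 16.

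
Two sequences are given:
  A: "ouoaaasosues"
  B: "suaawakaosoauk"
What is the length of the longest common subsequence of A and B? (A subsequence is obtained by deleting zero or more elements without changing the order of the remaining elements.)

7

A longest common subsequence is uaaasou (length 7); the LCS DP confirms no longer common subsequence exists.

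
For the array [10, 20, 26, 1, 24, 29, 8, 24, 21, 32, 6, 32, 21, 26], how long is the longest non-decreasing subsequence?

6

Let dp[i] be the longest non-decreasing subsequence ending at position i. Then dp = [1, 2, 3, 1, 3, 4, 2, 4, 3, 5, 2, 6, 4, 5].
The maximum is 6; one witness is 10, 20, 26, 29, 32, 32 at positions 1,2,3,6,10,12.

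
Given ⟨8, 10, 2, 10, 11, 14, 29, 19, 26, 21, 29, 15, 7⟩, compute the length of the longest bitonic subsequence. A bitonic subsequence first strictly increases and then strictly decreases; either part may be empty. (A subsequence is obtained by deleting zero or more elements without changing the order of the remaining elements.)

9

One longest bitonic subsequence is 8, 10, 11, 14, 29, 26, 21, 15, 7 (positions 1,2,5,6,7,9,10,12,13): it rises to 29 then falls. Length 9 is optimal.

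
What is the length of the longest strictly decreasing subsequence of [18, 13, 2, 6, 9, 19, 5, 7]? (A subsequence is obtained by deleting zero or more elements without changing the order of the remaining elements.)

4

One longest decreasing subsequence is 18, 13, 6, 5 (positions 1,2,4,7), of length 4; no longer one exists.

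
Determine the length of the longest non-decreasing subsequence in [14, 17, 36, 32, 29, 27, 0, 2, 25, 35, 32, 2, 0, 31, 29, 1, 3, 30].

Scanning left to right, the best length ending at each element is: 14→1, 17→2, 36→3, 32→3, 29→3, 27→3, 0→1, 2→2, 25→3, 35→4, 32→4, 2→3, 0→2, 31→4, 29→4, 1→3, 3→4, 30→5.
So the longest non-decreasing subsequence has length 5, e.g. 14, 17, 29, 29, 30.

5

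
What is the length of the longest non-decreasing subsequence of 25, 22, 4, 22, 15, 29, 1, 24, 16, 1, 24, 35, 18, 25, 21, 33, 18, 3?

6

Let dp[i] be the longest non-decreasing subsequence ending at position i. Then dp = [1, 1, 1, 2, 2, 3, 1, 3, 3, 2, 4, 5, 4, 5, 5, 6, 5, 3].
The maximum is 6; one witness is 22, 22, 24, 24, 25, 33 at positions 2,4,8,11,14,16.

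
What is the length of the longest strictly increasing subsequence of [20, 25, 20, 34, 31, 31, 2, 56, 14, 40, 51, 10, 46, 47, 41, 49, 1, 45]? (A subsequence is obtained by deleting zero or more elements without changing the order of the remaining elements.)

Scanning left to right, the best length ending at each element is: 20→1, 25→2, 20→1, 34→3, 31→3, 31→3, 2→1, 56→4, 14→2, 40→4, 51→5, 10→2, 46→5, 47→6, 41→5, 49→7, 1→1, 45→6.
So the longest increasing subsequence has length 7, e.g. 20, 25, 34, 40, 46, 47, 49.

7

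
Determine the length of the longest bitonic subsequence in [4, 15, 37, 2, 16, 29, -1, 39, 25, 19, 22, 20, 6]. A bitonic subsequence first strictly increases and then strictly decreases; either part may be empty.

9

Let inc[i] be the LIS ending at i and dec[i] the longest strictly decreasing subsequence starting at i. inc = [1, 2, 3, 1, 3, 4, 1, 5, 4, 4, 5, 5, 2], dec = [3, 3, 6, 2, 2, 5, 1, 5, 4, 2, 3, 2, 1].
max_i inc[i]+dec[i]−1 = 9, with one witness 4, 15, 16, 29, 39, 25, 22, 20, 6.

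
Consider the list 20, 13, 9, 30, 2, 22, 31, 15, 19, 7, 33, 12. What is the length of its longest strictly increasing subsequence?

One longest increasing subsequence is 20, 30, 31, 33 (positions 1,4,7,11), of length 4; no longer one exists.

4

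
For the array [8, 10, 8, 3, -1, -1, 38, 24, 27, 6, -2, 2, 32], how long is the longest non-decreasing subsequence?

Let dp[i] be the longest non-decreasing subsequence ending at position i. Then dp = [1, 2, 2, 1, 1, 2, 3, 3, 4, 3, 1, 3, 5].
The maximum is 5; one witness is 8, 10, 24, 27, 32 at positions 1,2,8,9,13.

5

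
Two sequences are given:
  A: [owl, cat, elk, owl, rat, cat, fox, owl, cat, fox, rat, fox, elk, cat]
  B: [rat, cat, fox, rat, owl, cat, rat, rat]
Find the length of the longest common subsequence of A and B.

6

A longest common subsequence is rat, cat, fox, owl, cat, rat (length 6); the LCS DP confirms no longer common subsequence exists.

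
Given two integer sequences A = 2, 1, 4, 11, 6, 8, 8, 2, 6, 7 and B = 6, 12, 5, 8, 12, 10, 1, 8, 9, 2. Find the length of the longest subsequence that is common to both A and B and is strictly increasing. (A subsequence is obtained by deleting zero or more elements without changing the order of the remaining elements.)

For each value that appears in both, track the longest common increasing run ending there.
The best achievable length is 2; one witness is 6, 8 (A-positions 5,6, B-positions 1,4).

2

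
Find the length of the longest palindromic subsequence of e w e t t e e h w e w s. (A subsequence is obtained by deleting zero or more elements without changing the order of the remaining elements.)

8

One longest palindromic subsequence is ewettewe (positions 1,2,3,4,5,7,9,10); it reads the same forward and backward, and the interval DP gives dp[1][12] = 8.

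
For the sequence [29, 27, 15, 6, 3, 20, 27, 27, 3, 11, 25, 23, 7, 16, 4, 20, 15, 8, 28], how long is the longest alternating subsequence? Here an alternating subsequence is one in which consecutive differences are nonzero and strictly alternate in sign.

Track the best alternating length ending on an up-step vs a down-step at each position: up/down = 1/1, 1/2, 1/2, 1/2, 1/2, 3/2, 3/2, 3/2, 1/4, 5/4, 5/4, 5/6, 5/6, 7/6, 5/8, 9/6, 9/10, 9/10, 11/2.
The maximum over both is 11; one such subsequence is 29, 15, 20, 3, 11, 7, 16, 4, 20, 15, 28.

11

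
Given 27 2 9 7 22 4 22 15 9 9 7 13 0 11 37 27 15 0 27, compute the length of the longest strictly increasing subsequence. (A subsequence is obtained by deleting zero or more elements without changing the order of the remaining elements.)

Let dp[i] be the longest increasing subsequence ending at position i. Then dp = [1, 1, 2, 2, 3, 2, 3, 3, 3, 3, 3, 4, 1, 4, 5, 5, 5, 1, 6].
The maximum is 6; one witness is 2, 7, 9, 13, 15, 27 at positions 2,4,9,12,17,19.

6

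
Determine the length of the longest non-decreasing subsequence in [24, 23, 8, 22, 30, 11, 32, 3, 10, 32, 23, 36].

Let dp[i] be the longest non-decreasing subsequence ending at position i. Then dp = [1, 1, 1, 2, 3, 2, 4, 1, 2, 5, 3, 6].
The maximum is 6; one witness is 8, 22, 30, 32, 32, 36 at positions 3,4,5,7,10,12.

6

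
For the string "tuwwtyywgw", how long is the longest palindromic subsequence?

One longest palindromic subsequence is wwyyww (positions 3,4,6,7,8,10); it reads the same forward and backward, and the interval DP gives dp[1][10] = 6.

6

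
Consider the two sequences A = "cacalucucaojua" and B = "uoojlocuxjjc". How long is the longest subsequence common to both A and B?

Backtracking the LCS table gives one alignment: l (A5,B5) → c (A7,B7) → u (A8,B8) → c (A9,B12).
So the longest common subsequence has length 4.

4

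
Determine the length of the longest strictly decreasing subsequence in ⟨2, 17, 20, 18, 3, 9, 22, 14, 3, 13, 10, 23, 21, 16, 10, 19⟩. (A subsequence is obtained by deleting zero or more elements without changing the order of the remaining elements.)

Scanning left to right, the best length ending at each element is: 2→1, 17→1, 20→1, 18→2, 3→3, 9→3, 22→1, 14→3, 3→4, 13→4, 10→5, 23→1, 21→2, 16→3, 10→5, 19→3.
So the longest decreasing subsequence has length 5, e.g. 20, 18, 14, 13, 10.

5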